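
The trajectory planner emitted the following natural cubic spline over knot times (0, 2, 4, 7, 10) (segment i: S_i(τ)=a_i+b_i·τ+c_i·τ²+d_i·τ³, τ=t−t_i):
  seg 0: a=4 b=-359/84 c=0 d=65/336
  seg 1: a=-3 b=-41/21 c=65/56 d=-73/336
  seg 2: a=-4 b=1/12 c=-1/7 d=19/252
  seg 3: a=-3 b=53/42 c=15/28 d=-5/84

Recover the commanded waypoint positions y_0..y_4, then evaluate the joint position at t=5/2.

y_0=4 y_1=-3 y_2=-4 y_3=-3 y_4=4
S(5/2) = -3327/896

y_0 = S_0(0) = a_0 = 4
y_1 = S_1(0) = a_1 = -3
y_2 = S_2(0) = a_2 = -4
y_3 = S_3(0) = a_3 = -3
y_4 = S_3(3) = 4
t_q=5/2 is in segment 1 (τ=1/2); S_1(τ)=-3327/896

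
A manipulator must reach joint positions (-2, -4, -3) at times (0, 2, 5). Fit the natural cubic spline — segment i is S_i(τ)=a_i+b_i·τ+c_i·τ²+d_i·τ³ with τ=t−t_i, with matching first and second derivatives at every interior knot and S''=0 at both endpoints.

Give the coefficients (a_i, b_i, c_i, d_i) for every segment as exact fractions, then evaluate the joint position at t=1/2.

  seg 0: a=-2 b=-19/15 c=0 d=1/15
  seg 1: a=-4 b=-7/15 c=2/5 d=-2/45
S(1/2) = -21/8

Δ: Δ0=-1, Δ1=1/3
row 1: diag=10, rhs=8; c'=3/10, d'=4/5
back: M1=4/5
M: M0=0, M1=4/5, M2=0
seg 0: a=-2, c=M0/2=0, d=(M1−M0)/(6·2)=1/15, b=Δ0−h0·(2M0+M1)/6=-19/15
seg 1: a=-4, c=M1/2=2/5, d=(M2−M1)/(6·3)=-2/45, b=Δ1−h1·(2M1+M2)/6=-7/15
t_q=1/2 → seg 0, τ=1/2; S=-2+-19/15·τ+0·τ²+1/15·τ³=-21/8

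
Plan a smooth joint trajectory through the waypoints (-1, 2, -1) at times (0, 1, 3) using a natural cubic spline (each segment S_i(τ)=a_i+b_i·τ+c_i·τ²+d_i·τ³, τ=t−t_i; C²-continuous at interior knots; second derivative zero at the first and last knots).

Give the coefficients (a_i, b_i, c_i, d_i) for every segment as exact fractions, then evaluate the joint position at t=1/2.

  seg 0: a=-1 b=15/4 c=0 d=-3/4
  seg 1: a=2 b=3/2 c=-9/4 d=3/8
S(1/2) = 25/32

Δ: Δ0=3, Δ1=-3/2
row 1: diag=6, rhs=-27; c'=1/3, d'=-9/2
back: M1=-9/2
M: M0=0, M1=-9/2, M2=0
seg 0: a=-1, c=M0/2=0, d=(M1−M0)/(6·1)=-3/4, b=Δ0−h0·(2M0+M1)/6=15/4
seg 1: a=2, c=M1/2=-9/4, d=(M2−M1)/(6·2)=3/8, b=Δ1−h1·(2M1+M2)/6=3/2
t_q=1/2 → seg 0, τ=1/2; S=-1+15/4·τ+0·τ²+-3/4·τ³=25/32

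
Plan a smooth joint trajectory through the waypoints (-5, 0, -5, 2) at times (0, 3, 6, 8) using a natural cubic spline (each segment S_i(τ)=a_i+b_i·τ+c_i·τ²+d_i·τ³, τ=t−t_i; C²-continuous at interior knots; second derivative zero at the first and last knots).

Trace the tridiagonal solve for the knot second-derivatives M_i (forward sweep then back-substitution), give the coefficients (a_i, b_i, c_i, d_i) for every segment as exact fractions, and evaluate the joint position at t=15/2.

Δ: Δ0=5/3, Δ1=-5/3, Δ2=7/2
row 1: diag=12, rhs=-20; c'=1/4, d'=-5/3
row 2: denom=10−3·1/4=37/4; d'=(31−3·-5/3)/(37/4)=144/37
back: M2=144/37
back: M1=-5/3−1/4·144/37=-293/111
M: M0=0, M1=-293/111, M2=144/37, M3=0
seg 0: a=-5, c=M0/2=0, d=(M1−M0)/(6·3)=-293/1998, b=Δ0−h0·(2M0+M1)/6=221/74
seg 1: a=0, c=M1/2=-293/222, d=(M2−M1)/(6·3)=725/1998, b=Δ1−h1·(2M1+M2)/6=-36/37
seg 2: a=-5, c=M2/2=72/37, d=(M3−M2)/(6·2)=-12/37, b=Δ2−h2·(2M2+M3)/6=67/74
t_q=15/2 → seg 2, τ=3/2; S=-5+67/74·τ+72/37·τ²+-12/37·τ³=-53/148

  seg 0: a=-5 b=221/74 c=0 d=-293/1998
  seg 1: a=0 b=-36/37 c=-293/222 d=725/1998
  seg 2: a=-5 b=67/74 c=72/37 d=-12/37
S(15/2) = -53/148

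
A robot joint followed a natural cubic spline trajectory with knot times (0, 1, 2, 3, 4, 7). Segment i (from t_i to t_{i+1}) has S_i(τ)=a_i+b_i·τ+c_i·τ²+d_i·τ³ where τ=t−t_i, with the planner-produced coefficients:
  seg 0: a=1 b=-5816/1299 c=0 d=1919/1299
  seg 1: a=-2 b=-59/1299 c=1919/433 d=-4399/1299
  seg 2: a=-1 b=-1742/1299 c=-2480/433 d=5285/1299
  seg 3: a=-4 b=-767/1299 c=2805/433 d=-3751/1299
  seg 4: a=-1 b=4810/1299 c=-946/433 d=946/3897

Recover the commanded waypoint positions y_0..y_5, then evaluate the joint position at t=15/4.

y_0=1 y_1=-2 y_2=-1 y_3=-4 y_4=-1 y_5=-3
S(15/4) = -55899/27712

y_0 = S_0(0) = a_0 = 1
y_1 = S_1(0) = a_1 = -2
y_2 = S_2(0) = a_2 = -1
y_3 = S_3(0) = a_3 = -4
y_4 = S_4(0) = a_4 = -1
y_5 = S_4(3) = -3
t_q=15/4 is in segment 3 (τ=3/4); S_3(τ)=-55899/27712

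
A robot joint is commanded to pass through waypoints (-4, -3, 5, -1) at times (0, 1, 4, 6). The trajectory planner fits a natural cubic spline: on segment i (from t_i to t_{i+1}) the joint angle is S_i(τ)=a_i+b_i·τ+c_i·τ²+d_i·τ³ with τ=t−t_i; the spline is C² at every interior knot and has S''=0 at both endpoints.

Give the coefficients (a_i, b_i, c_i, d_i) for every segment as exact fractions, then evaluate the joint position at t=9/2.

  seg 0: a=-4 b=112/213 c=0 d=101/213
  seg 1: a=-3 b=415/213 c=101/71 d=-28/71
  seg 2: a=5 b=-35/213 c=-151/71 d=151/426
S(9/2) = 5033/1136

Δ: Δ0=1, Δ1=8/3, Δ2=-3
row 1: diag=8, rhs=10; c'=3/8, d'=5/4
row 2: denom=10−3·3/8=71/8; d'=(-34−3·5/4)/(71/8)=-302/71
back: M2=-302/71
back: M1=5/4−3/8·-302/71=202/71
M: M0=0, M1=202/71, M2=-302/71, M3=0
seg 0: a=-4, c=M0/2=0, d=(M1−M0)/(6·1)=101/213, b=Δ0−h0·(2M0+M1)/6=112/213
seg 1: a=-3, c=M1/2=101/71, d=(M2−M1)/(6·3)=-28/71, b=Δ1−h1·(2M1+M2)/6=415/213
seg 2: a=5, c=M2/2=-151/71, d=(M3−M2)/(6·2)=151/426, b=Δ2−h2·(2M2+M3)/6=-35/213
t_q=9/2 → seg 2, τ=1/2; S=5+-35/213·τ+-151/71·τ²+151/426·τ³=5033/1136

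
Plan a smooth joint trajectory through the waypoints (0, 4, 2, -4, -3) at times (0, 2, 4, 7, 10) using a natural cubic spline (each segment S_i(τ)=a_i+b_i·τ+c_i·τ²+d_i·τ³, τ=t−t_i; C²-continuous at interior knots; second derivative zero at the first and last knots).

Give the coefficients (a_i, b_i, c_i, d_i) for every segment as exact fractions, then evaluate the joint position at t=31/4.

  seg 0: a=0 b=227/84 c=0 d=-59/336
  seg 1: a=4 b=25/42 c=-59/56 d=43/336
  seg 2: a=2 b=-25/12 c=-2/7 d=79/756
  seg 3: a=-4 b=-41/42 c=55/84 d=-55/756
S(31/4) = -1125/256

Δ: Δ0=2, Δ1=-1, Δ2=-2, Δ3=1/3
row 1: diag=8, rhs=-18; c'=1/4, d'=-9/4
row 2: denom=10−2·1/4=19/2; d'=(-6−2·-9/4)/(19/2)=-3/19
row 3: denom=12−3·6/19=210/19; d'=(14−3·-3/19)/(210/19)=55/42
back: M3=55/42
back: M2=-3/19−6/19·55/42=-4/7
back: M1=-9/4−1/4·-4/7=-59/28
M: M0=0, M1=-59/28, M2=-4/7, M3=55/42, M4=0
seg 0: a=0, c=M0/2=0, d=(M1−M0)/(6·2)=-59/336, b=Δ0−h0·(2M0+M1)/6=227/84
seg 1: a=4, c=M1/2=-59/56, d=(M2−M1)/(6·2)=43/336, b=Δ1−h1·(2M1+M2)/6=25/42
seg 2: a=2, c=M2/2=-2/7, d=(M3−M2)/(6·3)=79/756, b=Δ2−h2·(2M2+M3)/6=-25/12
seg 3: a=-4, c=M3/2=55/84, d=(M4−M3)/(6·3)=-55/756, b=Δ3−h3·(2M3+M4)/6=-41/42
t_q=31/4 → seg 3, τ=3/4; S=-4+-41/42·τ+55/84·τ²+-55/756·τ³=-1125/256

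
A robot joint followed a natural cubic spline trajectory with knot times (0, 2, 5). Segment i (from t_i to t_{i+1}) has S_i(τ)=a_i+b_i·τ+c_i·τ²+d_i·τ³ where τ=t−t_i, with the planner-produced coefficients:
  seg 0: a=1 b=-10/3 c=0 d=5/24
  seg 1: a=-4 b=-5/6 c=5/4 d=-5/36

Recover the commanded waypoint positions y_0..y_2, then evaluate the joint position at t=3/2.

y_0=1 y_1=-4 y_2=1
S(3/2) = -211/64

y_0 = S_0(0) = a_0 = 1
y_1 = S_1(0) = a_1 = -4
y_2 = S_1(3) = 1
t_q=3/2 is in segment 0 (τ=3/2); S_0(τ)=-211/64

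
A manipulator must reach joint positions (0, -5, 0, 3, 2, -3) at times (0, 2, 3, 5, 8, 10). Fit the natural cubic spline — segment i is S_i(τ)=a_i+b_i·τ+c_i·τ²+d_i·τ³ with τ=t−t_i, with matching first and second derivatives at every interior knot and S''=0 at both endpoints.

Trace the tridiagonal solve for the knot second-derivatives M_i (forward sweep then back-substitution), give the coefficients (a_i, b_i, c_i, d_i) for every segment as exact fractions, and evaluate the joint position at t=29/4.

Δ: Δ0=-5/2, Δ1=5, Δ2=3/2, Δ3=-1/3, Δ4=-5/2
row 1: diag=6, rhs=45; c'=1/6, d'=15/2
row 2: denom=6−1·1/6=35/6; d'=(-21−1·15/2)/(35/6)=-171/35
row 3: denom=10−2·12/35=326/35; d'=(-11−2·-171/35)/(326/35)=-43/326
row 4: denom=10−3·105/326=2945/326; d'=(-13−3·-43/326)/(2945/326)=-4109/2945
back: M4=-4109/2945
back: M3=-43/326−105/326·-4109/2945=187/589
back: M2=-171/35−12/35·187/589=-14709/2945
back: M1=15/2−1/6·-14709/2945=24539/2945
M: M0=0, M1=24539/2945, M2=-14709/2945, M3=187/589, M4=-4109/2945, M5=0
seg 0: a=0, c=M0/2=0, d=(M1−M0)/(6·2)=24539/35340, b=Δ0−h0·(2M0+M1)/6=-93253/17670
seg 1: a=-5, c=M1/2=24539/5890, d=(M2−M1)/(6·1)=-19624/8835, b=Δ1−h1·(2M1+M2)/6=53981/17670
seg 2: a=0, c=M2/2=-14709/5890, d=(M3−M2)/(6·2)=3911/8835, b=Δ2−h2·(2M2+M3)/6=83471/17670
seg 3: a=3, c=M3/2=187/1178, d=(M4−M3)/(6·3)=-2522/26505, b=Δ3−h3·(2M3+M4)/6=827/17670
seg 4: a=2, c=M4/2=-4109/5890, d=(M5−M4)/(6·2)=4109/35340, b=Δ4−h4·(2M4+M5)/6=-27739/17670
t_q=29/4 → seg 3, τ=9/4; S=3+827/17670·τ+187/1178·τ²+-2522/26505·τ³=133119/47120

  seg 0: a=0 b=-93253/17670 c=0 d=24539/35340
  seg 1: a=-5 b=53981/17670 c=24539/5890 d=-19624/8835
  seg 2: a=0 b=83471/17670 c=-14709/5890 d=3911/8835
  seg 3: a=3 b=827/17670 c=187/1178 d=-2522/26505
  seg 4: a=2 b=-27739/17670 c=-4109/5890 d=4109/35340
S(29/4) = 133119/47120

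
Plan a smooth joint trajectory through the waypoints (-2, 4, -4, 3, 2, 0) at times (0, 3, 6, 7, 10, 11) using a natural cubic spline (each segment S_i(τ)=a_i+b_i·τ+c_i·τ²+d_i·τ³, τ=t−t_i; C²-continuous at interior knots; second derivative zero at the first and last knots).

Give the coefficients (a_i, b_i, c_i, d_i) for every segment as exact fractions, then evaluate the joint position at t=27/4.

Δ: Δ0=2, Δ1=-8/3, Δ2=7, Δ3=-1/3, Δ4=-2
row 1: diag=12, rhs=-28; c'=1/4, d'=-7/3
row 2: denom=8−3·1/4=29/4; d'=(58−3·-7/3)/(29/4)=260/29
row 3: denom=8−1·4/29=228/29; d'=(-44−1·260/29)/(228/29)=-128/19
row 4: denom=8−3·29/76=521/76; d'=(-10−3·-128/19)/(521/76)=776/521
back: M4=776/521
back: M3=-128/19−29/76·776/521=-3806/521
back: M2=260/29−4/29·-3806/521=5196/521
back: M1=-7/3−1/4·5196/521=-7544/1563
M: M0=0, M1=-7544/1563, M2=5196/521, M3=-3806/521, M4=776/521, M5=0
seg 0: a=-2, c=M0/2=0, d=(M1−M0)/(6·3)=-3772/14067, b=Δ0−h0·(2M0+M1)/6=6898/1563
seg 1: a=4, c=M1/2=-3772/1563, d=(M2−M1)/(6·3)=11566/14067, b=Δ1−h1·(2M1+M2)/6=-4418/1563
seg 2: a=-4, c=M2/2=2598/521, d=(M3−M2)/(6·1)=-4501/1563, b=Δ2−h2·(2M2+M3)/6=7648/1563
seg 3: a=3, c=M3/2=-1903/521, d=(M4−M3)/(6·3)=2291/4689, b=Δ3−h3·(2M3+M4)/6=9733/1563
seg 4: a=2, c=M4/2=388/521, d=(M5−M4)/(6·1)=-388/1563, b=Δ4−h4·(2M4+M5)/6=-3902/1563
t_q=27/4 → seg 2, τ=3/4; S=-4+7648/1563·τ+2598/521·τ²+-4501/1563·τ³=42011/33344

  seg 0: a=-2 b=6898/1563 c=0 d=-3772/14067
  seg 1: a=4 b=-4418/1563 c=-3772/1563 d=11566/14067
  seg 2: a=-4 b=7648/1563 c=2598/521 d=-4501/1563
  seg 3: a=3 b=9733/1563 c=-1903/521 d=2291/4689
  seg 4: a=2 b=-3902/1563 c=388/521 d=-388/1563
S(27/4) = 42011/33344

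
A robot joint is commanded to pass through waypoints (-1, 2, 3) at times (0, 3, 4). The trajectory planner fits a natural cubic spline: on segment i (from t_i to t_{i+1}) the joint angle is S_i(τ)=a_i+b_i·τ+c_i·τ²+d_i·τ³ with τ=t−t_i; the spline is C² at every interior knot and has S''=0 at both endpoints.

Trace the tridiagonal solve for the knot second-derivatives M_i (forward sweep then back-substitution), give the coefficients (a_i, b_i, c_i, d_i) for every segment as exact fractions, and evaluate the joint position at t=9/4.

  seg 0: a=-1 b=1 c=0 d=0
  seg 1: a=2 b=1 c=0 d=0
S(9/4) = 5/4

Δ: Δ0=1, Δ1=1
row 1: diag=8, rhs=0; c'=1/8, d'=0
back: M1=0
M: M0=0, M1=0, M2=0
seg 0: a=-1, c=M0/2=0, d=(M1−M0)/(6·3)=0, b=Δ0−h0·(2M0+M1)/6=1
seg 1: a=2, c=M1/2=0, d=(M2−M1)/(6·1)=0, b=Δ1−h1·(2M1+M2)/6=1
t_q=9/4 → seg 0, τ=9/4; S=-1+1·τ+0·τ²+0·τ³=5/4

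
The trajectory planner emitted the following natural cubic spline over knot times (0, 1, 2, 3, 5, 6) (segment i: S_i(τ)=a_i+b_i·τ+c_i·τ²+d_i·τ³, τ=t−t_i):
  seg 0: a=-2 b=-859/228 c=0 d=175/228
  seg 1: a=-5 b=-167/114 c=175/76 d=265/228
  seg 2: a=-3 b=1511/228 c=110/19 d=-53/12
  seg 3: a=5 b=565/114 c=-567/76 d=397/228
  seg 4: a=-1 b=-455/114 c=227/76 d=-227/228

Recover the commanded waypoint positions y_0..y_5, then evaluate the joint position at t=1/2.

y_0=-2 y_1=-5 y_2=-3 y_3=5 y_4=-1 y_5=-3
S(1/2) = -2303/608

y_0 = S_0(0) = a_0 = -2
y_1 = S_1(0) = a_1 = -5
y_2 = S_2(0) = a_2 = -3
y_3 = S_3(0) = a_3 = 5
y_4 = S_4(0) = a_4 = -1
y_5 = S_4(1) = -3
t_q=1/2 is in segment 0 (τ=1/2); S_0(τ)=-2303/608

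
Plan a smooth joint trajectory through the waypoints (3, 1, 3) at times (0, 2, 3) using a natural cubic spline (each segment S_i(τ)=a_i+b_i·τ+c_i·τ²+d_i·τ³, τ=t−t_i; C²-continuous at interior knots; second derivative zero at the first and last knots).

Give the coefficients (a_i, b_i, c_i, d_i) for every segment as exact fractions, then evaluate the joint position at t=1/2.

Δ: Δ0=-1, Δ1=2
row 1: diag=6, rhs=18; c'=1/6, d'=3
back: M1=3
M: M0=0, M1=3, M2=0
seg 0: a=3, c=M0/2=0, d=(M1−M0)/(6·2)=1/4, b=Δ0−h0·(2M0+M1)/6=-2
seg 1: a=1, c=M1/2=3/2, d=(M2−M1)/(6·1)=-1/2, b=Δ1−h1·(2M1+M2)/6=1
t_q=1/2 → seg 0, τ=1/2; S=3+-2·τ+0·τ²+1/4·τ³=65/32

  seg 0: a=3 b=-2 c=0 d=1/4
  seg 1: a=1 b=1 c=3/2 d=-1/2
S(1/2) = 65/32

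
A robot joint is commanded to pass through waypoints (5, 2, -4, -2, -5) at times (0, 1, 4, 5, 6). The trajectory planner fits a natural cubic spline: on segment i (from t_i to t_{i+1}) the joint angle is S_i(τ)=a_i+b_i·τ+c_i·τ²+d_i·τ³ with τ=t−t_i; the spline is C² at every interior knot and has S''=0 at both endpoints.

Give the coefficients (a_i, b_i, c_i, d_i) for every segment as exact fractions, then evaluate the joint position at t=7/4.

  seg 0: a=5 b=-151/53 c=0 d=-8/53
  seg 1: a=2 b=-175/53 c=-24/53 d=47/159
  seg 2: a=-4 b=104/53 c=117/53 d=-115/53
  seg 3: a=-2 b=-7/53 c=-228/53 d=76/53
S(7/4) = -2057/3392

Δ: Δ0=-3, Δ1=-2, Δ2=2, Δ3=-3
row 1: diag=8, rhs=6; c'=3/8, d'=3/4
row 2: denom=8−3·3/8=55/8; d'=(24−3·3/4)/(55/8)=174/55
row 3: denom=4−1·8/55=212/55; d'=(-30−1·174/55)/(212/55)=-456/53
back: M3=-456/53
back: M2=174/55−8/55·-456/53=234/53
back: M1=3/4−3/8·234/53=-48/53
M: M0=0, M1=-48/53, M2=234/53, M3=-456/53, M4=0
seg 0: a=5, c=M0/2=0, d=(M1−M0)/(6·1)=-8/53, b=Δ0−h0·(2M0+M1)/6=-151/53
seg 1: a=2, c=M1/2=-24/53, d=(M2−M1)/(6·3)=47/159, b=Δ1−h1·(2M1+M2)/6=-175/53
seg 2: a=-4, c=M2/2=117/53, d=(M3−M2)/(6·1)=-115/53, b=Δ2−h2·(2M2+M3)/6=104/53
seg 3: a=-2, c=M3/2=-228/53, d=(M4−M3)/(6·1)=76/53, b=Δ3−h3·(2M3+M4)/6=-7/53
t_q=7/4 → seg 1, τ=3/4; S=2+-175/53·τ+-24/53·τ²+47/159·τ³=-2057/3392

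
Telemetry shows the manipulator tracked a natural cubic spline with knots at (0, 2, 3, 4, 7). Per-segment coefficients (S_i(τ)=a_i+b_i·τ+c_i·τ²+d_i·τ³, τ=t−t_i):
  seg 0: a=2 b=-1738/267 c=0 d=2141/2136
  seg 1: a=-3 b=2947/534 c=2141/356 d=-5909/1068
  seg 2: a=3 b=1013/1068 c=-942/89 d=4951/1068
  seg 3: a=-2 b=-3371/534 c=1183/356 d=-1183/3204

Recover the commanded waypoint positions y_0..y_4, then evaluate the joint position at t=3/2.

y_0=2 y_1=-3 y_2=3 y_3=-2 y_4=-1
S(3/2) = -24955/5696

y_0 = S_0(0) = a_0 = 2
y_1 = S_1(0) = a_1 = -3
y_2 = S_2(0) = a_2 = 3
y_3 = S_3(0) = a_3 = -2
y_4 = S_3(3) = -1
t_q=3/2 is in segment 0 (τ=3/2); S_0(τ)=-24955/5696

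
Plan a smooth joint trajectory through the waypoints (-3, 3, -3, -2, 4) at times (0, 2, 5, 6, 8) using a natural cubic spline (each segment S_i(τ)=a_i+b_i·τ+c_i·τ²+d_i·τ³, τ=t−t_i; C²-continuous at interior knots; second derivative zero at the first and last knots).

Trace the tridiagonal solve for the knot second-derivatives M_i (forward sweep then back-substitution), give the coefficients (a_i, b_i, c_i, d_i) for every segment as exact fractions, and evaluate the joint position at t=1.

Δ: Δ0=3, Δ1=-2, Δ2=1, Δ3=3
row 1: diag=10, rhs=-30; c'=3/10, d'=-3
row 2: denom=8−3·3/10=71/10; d'=(18−3·-3)/(71/10)=270/71
row 3: denom=6−1·10/71=416/71; d'=(12−1·270/71)/(416/71)=291/208
back: M3=291/208
back: M2=270/71−10/71·291/208=375/104
back: M1=-3−3/10·375/104=-849/208
M: M0=0, M1=-849/208, M2=375/104, M3=291/208, M4=0
seg 0: a=-3, c=M0/2=0, d=(M1−M0)/(6·2)=-283/832, b=Δ0−h0·(2M0+M1)/6=907/208
seg 1: a=3, c=M1/2=-849/416, d=(M2−M1)/(6·3)=41/96, b=Δ1−h1·(2M1+M2)/6=29/104
seg 2: a=-3, c=M2/2=375/208, d=(M3−M2)/(6·1)=-153/416, b=Δ2−h2·(2M2+M3)/6=-181/416
seg 3: a=-2, c=M3/2=291/416, d=(M4−M3)/(6·2)=-97/832, b=Δ3−h3·(2M3+M4)/6=215/104
t_q=1 → seg 0, τ=1; S=-3+907/208·τ+0·τ²+-283/832·τ³=849/832

  seg 0: a=-3 b=907/208 c=0 d=-283/832
  seg 1: a=3 b=29/104 c=-849/416 d=41/96
  seg 2: a=-3 b=-181/416 c=375/208 d=-153/416
  seg 3: a=-2 b=215/104 c=291/416 d=-97/832
S(1) = 849/832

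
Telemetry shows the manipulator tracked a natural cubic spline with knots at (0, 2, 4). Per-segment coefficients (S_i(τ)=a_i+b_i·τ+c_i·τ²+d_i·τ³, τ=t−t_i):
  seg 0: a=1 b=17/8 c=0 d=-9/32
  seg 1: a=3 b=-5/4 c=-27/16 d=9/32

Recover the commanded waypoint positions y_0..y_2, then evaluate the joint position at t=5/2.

y_0 = S_0(0) = a_0 = 1
y_1 = S_1(0) = a_1 = 3
y_2 = S_1(2) = -4
t_q=5/2 is in segment 1 (τ=1/2); S_1(τ)=509/256

y_0=1 y_1=3 y_2=-4
S(5/2) = 509/256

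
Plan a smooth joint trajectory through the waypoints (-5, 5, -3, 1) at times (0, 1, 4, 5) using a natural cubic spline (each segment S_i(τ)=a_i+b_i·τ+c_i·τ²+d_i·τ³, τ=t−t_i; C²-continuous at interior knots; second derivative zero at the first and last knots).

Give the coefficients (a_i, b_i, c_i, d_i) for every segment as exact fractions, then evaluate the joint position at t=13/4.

Δ: Δ0=10, Δ1=-8/3, Δ2=4
row 1: diag=8, rhs=-76; c'=3/8, d'=-19/2
row 2: denom=8−3·3/8=55/8; d'=(40−3·-19/2)/(55/8)=548/55
back: M2=548/55
back: M1=-19/2−3/8·548/55=-728/55
M: M0=0, M1=-728/55, M2=548/55, M3=0
seg 0: a=-5, c=M0/2=0, d=(M1−M0)/(6·1)=-364/165, b=Δ0−h0·(2M0+M1)/6=2014/165
seg 1: a=5, c=M1/2=-364/55, d=(M2−M1)/(6·3)=58/45, b=Δ1−h1·(2M1+M2)/6=922/165
seg 2: a=-3, c=M2/2=274/55, d=(M3−M2)/(6·1)=-274/165, b=Δ2−h2·(2M2+M3)/6=112/165
t_q=13/4 → seg 1, τ=9/4; S=5+922/165·τ+-364/55·τ²+58/45·τ³=-2201/1760

  seg 0: a=-5 b=2014/165 c=0 d=-364/165
  seg 1: a=5 b=922/165 c=-364/55 d=58/45
  seg 2: a=-3 b=112/165 c=274/55 d=-274/165
S(13/4) = -2201/1760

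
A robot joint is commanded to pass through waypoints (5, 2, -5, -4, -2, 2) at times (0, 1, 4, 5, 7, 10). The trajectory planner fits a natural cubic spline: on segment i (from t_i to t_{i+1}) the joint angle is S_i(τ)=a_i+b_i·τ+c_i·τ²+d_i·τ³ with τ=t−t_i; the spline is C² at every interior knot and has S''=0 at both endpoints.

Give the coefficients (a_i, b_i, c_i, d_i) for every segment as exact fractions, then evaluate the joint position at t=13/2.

Δ: Δ0=-3, Δ1=-7/3, Δ2=1, Δ3=1, Δ4=4/3
row 1: diag=8, rhs=4; c'=3/8, d'=1/2
row 2: denom=8−3·3/8=55/8; d'=(20−3·1/2)/(55/8)=148/55
row 3: denom=6−1·8/55=322/55; d'=(0−1·148/55)/(322/55)=-74/161
row 4: denom=10−2·55/161=1500/161; d'=(2−2·-74/161)/(1500/161)=47/150
back: M4=47/150
back: M3=-74/161−55/161·47/150=-17/30
back: M2=148/55−8/55·-17/30=208/75
back: M1=1/2−3/8·208/75=-27/50
M: M0=0, M1=-27/50, M2=208/75, M3=-17/30, M4=47/150, M5=0
seg 0: a=5, c=M0/2=0, d=(M1−M0)/(6·1)=-9/100, b=Δ0−h0·(2M0+M1)/6=-291/100
seg 1: a=2, c=M1/2=-27/100, d=(M2−M1)/(6·3)=497/2700, b=Δ1−h1·(2M1+M2)/6=-159/50
seg 2: a=-5, c=M2/2=104/75, d=(M3−M2)/(6·1)=-167/300, b=Δ2−h2·(2M2+M3)/6=17/100
seg 3: a=-4, c=M3/2=-17/60, d=(M4−M3)/(6·2)=11/150, b=Δ3−h3·(2M3+M4)/6=191/150
seg 4: a=-2, c=M4/2=47/300, d=(M5−M4)/(6·3)=-47/2700, b=Δ4−h4·(2M4+M5)/6=51/50
t_q=13/2 → seg 3, τ=3/2; S=-4+191/150·τ+-17/60·τ²+11/150·τ³=-62/25

  seg 0: a=5 b=-291/100 c=0 d=-9/100
  seg 1: a=2 b=-159/50 c=-27/100 d=497/2700
  seg 2: a=-5 b=17/100 c=104/75 d=-167/300
  seg 3: a=-4 b=191/150 c=-17/60 d=11/150
  seg 4: a=-2 b=51/50 c=47/300 d=-47/2700
S(13/2) = -62/25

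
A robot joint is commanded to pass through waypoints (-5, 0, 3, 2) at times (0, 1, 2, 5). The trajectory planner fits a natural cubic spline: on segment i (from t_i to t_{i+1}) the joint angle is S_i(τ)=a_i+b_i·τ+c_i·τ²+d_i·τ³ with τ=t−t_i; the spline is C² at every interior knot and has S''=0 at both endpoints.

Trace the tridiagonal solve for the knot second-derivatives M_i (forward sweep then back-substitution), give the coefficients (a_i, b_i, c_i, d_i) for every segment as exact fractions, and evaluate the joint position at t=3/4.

Δ: Δ0=5, Δ1=3, Δ2=-1/3
row 1: diag=4, rhs=-12; c'=1/4, d'=-3
row 2: denom=8−1·1/4=31/4; d'=(-20−1·-3)/(31/4)=-68/31
back: M2=-68/31
back: M1=-3−1/4·-68/31=-76/31
M: M0=0, M1=-76/31, M2=-68/31, M3=0
seg 0: a=-5, c=M0/2=0, d=(M1−M0)/(6·1)=-38/93, b=Δ0−h0·(2M0+M1)/6=503/93
seg 1: a=0, c=M1/2=-38/31, d=(M2−M1)/(6·1)=4/93, b=Δ1−h1·(2M1+M2)/6=389/93
seg 2: a=3, c=M2/2=-34/31, d=(M3−M2)/(6·3)=34/279, b=Δ2−h2·(2M2+M3)/6=173/93
t_q=3/4 → seg 0, τ=3/4; S=-5+503/93·τ+0·τ²+-38/93·τ³=-1107/992

  seg 0: a=-5 b=503/93 c=0 d=-38/93
  seg 1: a=0 b=389/93 c=-38/31 d=4/93
  seg 2: a=3 b=173/93 c=-34/31 d=34/279
S(3/4) = -1107/992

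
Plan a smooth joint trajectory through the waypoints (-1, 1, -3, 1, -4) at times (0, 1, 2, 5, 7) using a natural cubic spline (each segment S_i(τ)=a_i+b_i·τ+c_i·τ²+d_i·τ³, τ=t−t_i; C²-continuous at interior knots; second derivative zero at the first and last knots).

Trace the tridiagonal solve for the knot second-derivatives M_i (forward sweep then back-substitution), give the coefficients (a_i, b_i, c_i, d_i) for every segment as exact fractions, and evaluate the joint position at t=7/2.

Δ: Δ0=2, Δ1=-4, Δ2=4/3, Δ3=-5/2
row 1: diag=4, rhs=-36; c'=1/4, d'=-9
row 2: denom=8−1·1/4=31/4; d'=(32−1·-9)/(31/4)=164/31
row 3: denom=10−3·12/31=274/31; d'=(-23−3·164/31)/(274/31)=-1205/274
back: M3=-1205/274
back: M2=164/31−12/31·-1205/274=958/137
back: M1=-9−1/4·958/137=-2945/274
M: M0=0, M1=-2945/274, M2=958/137, M3=-1205/274, M4=0
seg 0: a=-1, c=M0/2=0, d=(M1−M0)/(6·1)=-2945/1644, b=Δ0−h0·(2M0+M1)/6=6233/1644
seg 1: a=1, c=M1/2=-2945/548, d=(M2−M1)/(6·1)=4861/1644, b=Δ1−h1·(2M1+M2)/6=-1301/822
seg 2: a=-3, c=M2/2=479/137, d=(M3−M2)/(6·3)=-3121/4932, b=Δ2−h2·(2M2+M3)/6=-5689/1644
seg 3: a=1, c=M3/2=-1205/548, d=(M4−M3)/(6·2)=1205/3288, b=Δ3−h3·(2M3+M4)/6=355/822
t_q=7/2 → seg 2, τ=3/2; S=-3+-5689/1644·τ+479/137·τ²+-3121/4932·τ³=-10783/4384

  seg 0: a=-1 b=6233/1644 c=0 d=-2945/1644
  seg 1: a=1 b=-1301/822 c=-2945/548 d=4861/1644
  seg 2: a=-3 b=-5689/1644 c=479/137 d=-3121/4932
  seg 3: a=1 b=355/822 c=-1205/548 d=1205/3288
S(7/2) = -10783/4384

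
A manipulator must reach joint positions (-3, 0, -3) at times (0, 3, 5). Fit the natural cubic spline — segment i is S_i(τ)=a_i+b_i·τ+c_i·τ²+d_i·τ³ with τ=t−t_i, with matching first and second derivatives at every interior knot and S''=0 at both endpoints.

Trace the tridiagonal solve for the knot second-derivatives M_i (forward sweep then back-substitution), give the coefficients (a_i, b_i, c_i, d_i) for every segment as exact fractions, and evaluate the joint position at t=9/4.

Δ: Δ0=1, Δ1=-3/2
row 1: diag=10, rhs=-15; c'=1/5, d'=-3/2
back: M1=-3/2
M: M0=0, M1=-3/2, M2=0
seg 0: a=-3, c=M0/2=0, d=(M1−M0)/(6·3)=-1/12, b=Δ0−h0·(2M0+M1)/6=7/4
seg 1: a=0, c=M1/2=-3/4, d=(M2−M1)/(6·2)=1/8, b=Δ1−h1·(2M1+M2)/6=-1/2
t_q=9/4 → seg 0, τ=9/4; S=-3+7/4·τ+0·τ²+-1/12·τ³=-3/256

  seg 0: a=-3 b=7/4 c=0 d=-1/12
  seg 1: a=0 b=-1/2 c=-3/4 d=1/8
S(9/4) = -3/256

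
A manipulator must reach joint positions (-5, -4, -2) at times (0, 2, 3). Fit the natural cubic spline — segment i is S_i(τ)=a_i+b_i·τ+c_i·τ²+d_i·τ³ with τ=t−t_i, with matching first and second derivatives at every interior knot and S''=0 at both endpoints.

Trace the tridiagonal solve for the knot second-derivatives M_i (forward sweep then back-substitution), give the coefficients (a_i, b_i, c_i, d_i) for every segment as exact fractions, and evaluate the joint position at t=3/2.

Δ: Δ0=1/2, Δ1=2
row 1: diag=6, rhs=9; c'=1/6, d'=3/2
back: M1=3/2
M: M0=0, M1=3/2, M2=0
seg 0: a=-5, c=M0/2=0, d=(M1−M0)/(6·2)=1/8, b=Δ0−h0·(2M0+M1)/6=0
seg 1: a=-4, c=M1/2=3/4, d=(M2−M1)/(6·1)=-1/4, b=Δ1−h1·(2M1+M2)/6=3/2
t_q=3/2 → seg 0, τ=3/2; S=-5+0·τ+0·τ²+1/8·τ³=-293/64

  seg 0: a=-5 b=0 c=0 d=1/8
  seg 1: a=-4 b=3/2 c=3/4 d=-1/4
S(3/2) = -293/64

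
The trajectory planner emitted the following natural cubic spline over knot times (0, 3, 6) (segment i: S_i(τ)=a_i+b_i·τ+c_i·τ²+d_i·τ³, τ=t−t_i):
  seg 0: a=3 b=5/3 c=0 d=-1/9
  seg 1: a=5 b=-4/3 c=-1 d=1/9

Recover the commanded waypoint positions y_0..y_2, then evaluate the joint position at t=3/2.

y_0=3 y_1=5 y_2=-5
S(3/2) = 41/8

y_0 = S_0(0) = a_0 = 3
y_1 = S_1(0) = a_1 = 5
y_2 = S_1(3) = -5
t_q=3/2 is in segment 0 (τ=3/2); S_0(τ)=41/8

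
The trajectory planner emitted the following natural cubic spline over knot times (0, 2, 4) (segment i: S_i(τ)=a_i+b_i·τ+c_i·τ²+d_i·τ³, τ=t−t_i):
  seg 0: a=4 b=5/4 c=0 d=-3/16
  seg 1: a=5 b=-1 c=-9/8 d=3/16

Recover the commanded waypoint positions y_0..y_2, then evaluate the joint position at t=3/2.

y_0=4 y_1=5 y_2=0
S(3/2) = 671/128

y_0 = S_0(0) = a_0 = 4
y_1 = S_1(0) = a_1 = 5
y_2 = S_1(2) = 0
t_q=3/2 is in segment 0 (τ=3/2); S_0(τ)=671/128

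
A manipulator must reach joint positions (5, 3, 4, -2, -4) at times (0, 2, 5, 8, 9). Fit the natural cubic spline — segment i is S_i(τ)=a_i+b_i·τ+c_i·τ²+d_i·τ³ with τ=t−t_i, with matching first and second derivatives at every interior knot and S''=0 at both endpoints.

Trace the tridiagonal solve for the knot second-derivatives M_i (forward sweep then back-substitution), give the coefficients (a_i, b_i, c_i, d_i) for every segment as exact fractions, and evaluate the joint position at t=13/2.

  seg 0: a=5 b=-571/399 c=0 d=43/399
  seg 1: a=3 b=-55/399 c=86/133 d=-586/3591
  seg 2: a=4 b=-265/399 c=-328/399 d=451/3591
  seg 3: a=-2 b=-880/399 c=41/133 d=-41/399
S(13/2) = 1679/1064

Δ: Δ0=-1, Δ1=1/3, Δ2=-2, Δ3=-2
row 1: diag=10, rhs=8; c'=3/10, d'=4/5
row 2: denom=12−3·3/10=111/10; d'=(-14−3·4/5)/(111/10)=-164/111
row 3: denom=8−3·10/37=266/37; d'=(0−3·-164/111)/(266/37)=82/133
back: M3=82/133
back: M2=-164/111−10/37·82/133=-656/399
back: M1=4/5−3/10·-656/399=172/133
M: M0=0, M1=172/133, M2=-656/399, M3=82/133, M4=0
seg 0: a=5, c=M0/2=0, d=(M1−M0)/(6·2)=43/399, b=Δ0−h0·(2M0+M1)/6=-571/399
seg 1: a=3, c=M1/2=86/133, d=(M2−M1)/(6·3)=-586/3591, b=Δ1−h1·(2M1+M2)/6=-55/399
seg 2: a=4, c=M2/2=-328/399, d=(M3−M2)/(6·3)=451/3591, b=Δ2−h2·(2M2+M3)/6=-265/399
seg 3: a=-2, c=M3/2=41/133, d=(M4−M3)/(6·1)=-41/399, b=Δ3−h3·(2M3+M4)/6=-880/399
t_q=13/2 → seg 2, τ=3/2; S=4+-265/399·τ+-328/399·τ²+451/3591·τ³=1679/1064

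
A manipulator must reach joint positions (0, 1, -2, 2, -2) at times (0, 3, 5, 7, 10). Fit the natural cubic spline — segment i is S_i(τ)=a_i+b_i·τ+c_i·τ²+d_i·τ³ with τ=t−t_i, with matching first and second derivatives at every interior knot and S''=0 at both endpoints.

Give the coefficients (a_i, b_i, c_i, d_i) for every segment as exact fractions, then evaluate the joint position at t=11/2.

  seg 0: a=0 b=227/180 c=0 d=-167/1620
  seg 1: a=1 b=-137/90 c=-167/180 d=169/360
  seg 2: a=-2 b=2/5 c=17/9 d=-49/90
  seg 3: a=2 b=64/45 c=-62/45 d=62/405
S(11/2) = -67/48

Δ: Δ0=1/3, Δ1=-3/2, Δ2=2, Δ3=-4/3
row 1: diag=10, rhs=-11; c'=1/5, d'=-11/10
row 2: denom=8−2·1/5=38/5; d'=(21−2·-11/10)/(38/5)=58/19
row 3: denom=10−2·5/19=180/19; d'=(-20−2·58/19)/(180/19)=-124/45
back: M3=-124/45
back: M2=58/19−5/19·-124/45=34/9
back: M1=-11/10−1/5·34/9=-167/90
M: M0=0, M1=-167/90, M2=34/9, M3=-124/45, M4=0
seg 0: a=0, c=M0/2=0, d=(M1−M0)/(6·3)=-167/1620, b=Δ0−h0·(2M0+M1)/6=227/180
seg 1: a=1, c=M1/2=-167/180, d=(M2−M1)/(6·2)=169/360, b=Δ1−h1·(2M1+M2)/6=-137/90
seg 2: a=-2, c=M2/2=17/9, d=(M3−M2)/(6·2)=-49/90, b=Δ2−h2·(2M2+M3)/6=2/5
seg 3: a=2, c=M3/2=-62/45, d=(M4−M3)/(6·3)=62/405, b=Δ3−h3·(2M3+M4)/6=64/45
t_q=11/2 → seg 2, τ=1/2; S=-2+2/5·τ+17/9·τ²+-49/90·τ³=-67/48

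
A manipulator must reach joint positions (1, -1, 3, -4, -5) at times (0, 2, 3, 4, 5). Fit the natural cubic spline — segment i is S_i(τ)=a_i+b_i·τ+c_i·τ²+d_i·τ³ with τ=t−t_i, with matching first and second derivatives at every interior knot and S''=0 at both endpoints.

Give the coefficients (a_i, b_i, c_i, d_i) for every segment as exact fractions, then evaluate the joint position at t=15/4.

Δ: Δ0=-1, Δ1=4, Δ2=-7, Δ3=-1
row 1: diag=6, rhs=30; c'=1/6, d'=5
row 2: denom=4−1·1/6=23/6; d'=(-66−1·5)/(23/6)=-426/23
row 3: denom=4−1·6/23=86/23; d'=(36−1·-426/23)/(86/23)=627/43
back: M3=627/43
back: M2=-426/23−6/23·627/43=-960/43
back: M1=5−1/6·-960/43=375/43
M: M0=0, M1=375/43, M2=-960/43, M3=627/43, M4=0
seg 0: a=1, c=M0/2=0, d=(M1−M0)/(6·2)=125/172, b=Δ0−h0·(2M0+M1)/6=-168/43
seg 1: a=-1, c=M1/2=375/86, d=(M2−M1)/(6·1)=-445/86, b=Δ1−h1·(2M1+M2)/6=207/43
seg 2: a=3, c=M2/2=-480/43, d=(M3−M2)/(6·1)=529/86, b=Δ2−h2·(2M2+M3)/6=-171/86
seg 3: a=-4, c=M3/2=627/86, d=(M4−M3)/(6·1)=-209/86, b=Δ3−h3·(2M3+M4)/6=-252/43
t_q=15/4 → seg 2, τ=3/4; S=3+-171/86·τ+-480/43·τ²+529/86·τ³=-11973/5504

  seg 0: a=1 b=-168/43 c=0 d=125/172
  seg 1: a=-1 b=207/43 c=375/86 d=-445/86
  seg 2: a=3 b=-171/86 c=-480/43 d=529/86
  seg 3: a=-4 b=-252/43 c=627/86 d=-209/86
S(15/4) = -11973/5504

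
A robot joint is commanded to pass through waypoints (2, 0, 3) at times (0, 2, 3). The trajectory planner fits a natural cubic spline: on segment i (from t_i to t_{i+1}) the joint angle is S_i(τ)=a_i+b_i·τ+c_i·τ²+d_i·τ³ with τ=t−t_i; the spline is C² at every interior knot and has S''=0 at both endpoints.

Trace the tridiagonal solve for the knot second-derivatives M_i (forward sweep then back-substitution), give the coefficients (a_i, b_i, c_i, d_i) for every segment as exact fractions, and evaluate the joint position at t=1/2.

Δ: Δ0=-1, Δ1=3
row 1: diag=6, rhs=24; c'=1/6, d'=4
back: M1=4
M: M0=0, M1=4, M2=0
seg 0: a=2, c=M0/2=0, d=(M1−M0)/(6·2)=1/3, b=Δ0−h0·(2M0+M1)/6=-7/3
seg 1: a=0, c=M1/2=2, d=(M2−M1)/(6·1)=-2/3, b=Δ1−h1·(2M1+M2)/6=5/3
t_q=1/2 → seg 0, τ=1/2; S=2+-7/3·τ+0·τ²+1/3·τ³=7/8

  seg 0: a=2 b=-7/3 c=0 d=1/3
  seg 1: a=0 b=5/3 c=2 d=-2/3
S(1/2) = 7/8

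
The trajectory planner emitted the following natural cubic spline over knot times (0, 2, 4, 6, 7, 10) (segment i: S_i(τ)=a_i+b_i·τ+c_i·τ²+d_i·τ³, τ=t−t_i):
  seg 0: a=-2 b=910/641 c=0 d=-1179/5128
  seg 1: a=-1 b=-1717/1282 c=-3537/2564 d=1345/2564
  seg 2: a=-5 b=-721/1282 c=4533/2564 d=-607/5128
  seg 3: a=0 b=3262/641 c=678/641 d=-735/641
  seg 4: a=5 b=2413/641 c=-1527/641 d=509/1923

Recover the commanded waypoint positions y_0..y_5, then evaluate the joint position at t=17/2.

y_0=-2 y_1=-1 y_2=-5 y_3=0 y_4=5 y_5=2
S(17/2) = 31691/5128

y_0 = S_0(0) = a_0 = -2
y_1 = S_1(0) = a_1 = -1
y_2 = S_2(0) = a_2 = -5
y_3 = S_3(0) = a_3 = 0
y_4 = S_4(0) = a_4 = 5
y_5 = S_4(3) = 2
t_q=17/2 is in segment 4 (τ=3/2); S_4(τ)=31691/5128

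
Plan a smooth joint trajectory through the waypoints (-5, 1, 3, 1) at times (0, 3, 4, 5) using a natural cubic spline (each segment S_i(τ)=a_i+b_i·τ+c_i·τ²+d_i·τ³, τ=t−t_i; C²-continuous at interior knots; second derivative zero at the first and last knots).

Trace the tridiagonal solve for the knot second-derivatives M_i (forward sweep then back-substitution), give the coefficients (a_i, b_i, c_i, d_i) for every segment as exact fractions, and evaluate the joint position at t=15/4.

Δ: Δ0=2, Δ1=2, Δ2=-2
row 1: diag=8, rhs=0; c'=1/8, d'=0
row 2: denom=4−1·1/8=31/8; d'=(-24−1·0)/(31/8)=-192/31
back: M2=-192/31
back: M1=0−1/8·-192/31=24/31
M: M0=0, M1=24/31, M2=-192/31, M3=0
seg 0: a=-5, c=M0/2=0, d=(M1−M0)/(6·3)=4/93, b=Δ0−h0·(2M0+M1)/6=50/31
seg 1: a=1, c=M1/2=12/31, d=(M2−M1)/(6·1)=-36/31, b=Δ1−h1·(2M1+M2)/6=86/31
seg 2: a=3, c=M2/2=-96/31, d=(M3−M2)/(6·1)=32/31, b=Δ2−h2·(2M2+M3)/6=2/31
t_q=15/4 → seg 1, τ=3/4; S=1+86/31·τ+12/31·τ²+-36/31·τ³=1393/496

  seg 0: a=-5 b=50/31 c=0 d=4/93
  seg 1: a=1 b=86/31 c=12/31 d=-36/31
  seg 2: a=3 b=2/31 c=-96/31 d=32/31
S(15/4) = 1393/496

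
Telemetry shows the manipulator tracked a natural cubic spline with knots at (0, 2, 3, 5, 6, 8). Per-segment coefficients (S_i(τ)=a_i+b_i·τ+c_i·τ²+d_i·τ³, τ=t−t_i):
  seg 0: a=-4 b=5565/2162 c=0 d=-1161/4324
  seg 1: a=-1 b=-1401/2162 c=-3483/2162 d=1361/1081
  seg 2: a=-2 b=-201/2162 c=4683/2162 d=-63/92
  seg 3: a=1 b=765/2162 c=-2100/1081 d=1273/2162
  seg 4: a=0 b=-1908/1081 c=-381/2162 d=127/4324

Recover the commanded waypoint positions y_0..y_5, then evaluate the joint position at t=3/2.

y_0=-4 y_1=-1 y_2=-2 y_3=1 y_4=0 y_5=-4
S(3/2) = -36155/34592

y_0 = S_0(0) = a_0 = -4
y_1 = S_1(0) = a_1 = -1
y_2 = S_2(0) = a_2 = -2
y_3 = S_3(0) = a_3 = 1
y_4 = S_4(0) = a_4 = 0
y_5 = S_4(2) = -4
t_q=3/2 is in segment 0 (τ=3/2); S_0(τ)=-36155/34592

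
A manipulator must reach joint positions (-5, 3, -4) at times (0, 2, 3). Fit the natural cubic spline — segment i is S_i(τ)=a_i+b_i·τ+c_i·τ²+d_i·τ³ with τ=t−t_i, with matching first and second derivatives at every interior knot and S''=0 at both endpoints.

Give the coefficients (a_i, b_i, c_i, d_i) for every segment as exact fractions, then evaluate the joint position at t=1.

Δ: Δ0=4, Δ1=-7
row 1: diag=6, rhs=-66; c'=1/6, d'=-11
back: M1=-11
M: M0=0, M1=-11, M2=0
seg 0: a=-5, c=M0/2=0, d=(M1−M0)/(6·2)=-11/12, b=Δ0−h0·(2M0+M1)/6=23/3
seg 1: a=3, c=M1/2=-11/2, d=(M2−M1)/(6·1)=11/6, b=Δ1−h1·(2M1+M2)/6=-10/3
t_q=1 → seg 0, τ=1; S=-5+23/3·τ+0·τ²+-11/12·τ³=7/4

  seg 0: a=-5 b=23/3 c=0 d=-11/12
  seg 1: a=3 b=-10/3 c=-11/2 d=11/6
S(1) = 7/4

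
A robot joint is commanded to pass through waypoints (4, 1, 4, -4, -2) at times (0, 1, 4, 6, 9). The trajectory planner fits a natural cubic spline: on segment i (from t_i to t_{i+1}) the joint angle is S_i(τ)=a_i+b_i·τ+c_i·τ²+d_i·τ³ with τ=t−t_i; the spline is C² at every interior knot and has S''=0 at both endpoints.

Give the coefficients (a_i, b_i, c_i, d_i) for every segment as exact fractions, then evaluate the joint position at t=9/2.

Δ: Δ0=-3, Δ1=1, Δ2=-4, Δ3=2/3
row 1: diag=8, rhs=24; c'=3/8, d'=3
row 2: denom=10−3·3/8=71/8; d'=(-30−3·3)/(71/8)=-312/71
row 3: denom=10−2·16/71=678/71; d'=(28−2·-312/71)/(678/71)=1306/339
back: M3=1306/339
back: M2=-312/71−16/71·1306/339=-1784/339
back: M1=3−3/8·-1784/339=562/113
M: M0=0, M1=562/113, M2=-1784/339, M3=1306/339, M4=0
seg 0: a=4, c=M0/2=0, d=(M1−M0)/(6·1)=281/339, b=Δ0−h0·(2M0+M1)/6=-1298/339
seg 1: a=1, c=M1/2=281/113, d=(M2−M1)/(6·3)=-1735/3051, b=Δ1−h1·(2M1+M2)/6=-455/339
seg 2: a=4, c=M2/2=-892/339, d=(M3−M2)/(6·2)=515/678, b=Δ2−h2·(2M2+M3)/6=-602/339
seg 3: a=-4, c=M3/2=653/339, d=(M4−M3)/(6·3)=-653/3051, b=Δ3−h3·(2M3+M4)/6=-360/113
t_q=9/2 → seg 2, τ=1/2; S=4+-602/339·τ+-892/339·τ²+515/678·τ³=4609/1808

  seg 0: a=4 b=-1298/339 c=0 d=281/339
  seg 1: a=1 b=-455/339 c=281/113 d=-1735/3051
  seg 2: a=4 b=-602/339 c=-892/339 d=515/678
  seg 3: a=-4 b=-360/113 c=653/339 d=-653/3051
S(9/2) = 4609/1808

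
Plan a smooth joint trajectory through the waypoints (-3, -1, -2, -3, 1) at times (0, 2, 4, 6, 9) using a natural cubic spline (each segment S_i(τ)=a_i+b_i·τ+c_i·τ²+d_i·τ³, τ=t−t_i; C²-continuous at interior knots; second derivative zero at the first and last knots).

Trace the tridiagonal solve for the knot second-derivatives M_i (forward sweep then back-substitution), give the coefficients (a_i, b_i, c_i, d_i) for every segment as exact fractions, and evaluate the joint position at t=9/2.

  seg 0: a=-3 b=293/213 c=0 d=-20/213
  seg 1: a=-1 b=53/213 c=-40/71 d=161/1704
  seg 2: a=-2 b=-371/426 c=1/284 d=155/1704
  seg 3: a=-3 b=50/213 c=39/71 d=-13/213
S(9/2) = -11011/4544

Δ: Δ0=1, Δ1=-1/2, Δ2=-1/2, Δ3=4/3
row 1: diag=8, rhs=-9; c'=1/4, d'=-9/8
row 2: denom=8−2·1/4=15/2; d'=(0−2·-9/8)/(15/2)=3/10
row 3: denom=10−2·4/15=142/15; d'=(11−2·3/10)/(142/15)=78/71
back: M3=78/71
back: M2=3/10−4/15·78/71=1/142
back: M1=-9/8−1/4·1/142=-80/71
M: M0=0, M1=-80/71, M2=1/142, M3=78/71, M4=0
seg 0: a=-3, c=M0/2=0, d=(M1−M0)/(6·2)=-20/213, b=Δ0−h0·(2M0+M1)/6=293/213
seg 1: a=-1, c=M1/2=-40/71, d=(M2−M1)/(6·2)=161/1704, b=Δ1−h1·(2M1+M2)/6=53/213
seg 2: a=-2, c=M2/2=1/284, d=(M3−M2)/(6·2)=155/1704, b=Δ2−h2·(2M2+M3)/6=-371/426
seg 3: a=-3, c=M3/2=39/71, d=(M4−M3)/(6·3)=-13/213, b=Δ3−h3·(2M3+M4)/6=50/213
t_q=9/2 → seg 2, τ=1/2; S=-2+-371/426·τ+1/284·τ²+155/1704·τ³=-11011/4544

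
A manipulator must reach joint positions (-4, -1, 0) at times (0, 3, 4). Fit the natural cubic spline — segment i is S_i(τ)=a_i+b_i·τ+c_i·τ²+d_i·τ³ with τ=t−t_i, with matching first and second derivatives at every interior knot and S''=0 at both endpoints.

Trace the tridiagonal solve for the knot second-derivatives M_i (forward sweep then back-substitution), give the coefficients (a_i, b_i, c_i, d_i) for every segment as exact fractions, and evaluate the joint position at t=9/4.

Δ: Δ0=1, Δ1=1
row 1: diag=8, rhs=0; c'=1/8, d'=0
back: M1=0
M: M0=0, M1=0, M2=0
seg 0: a=-4, c=M0/2=0, d=(M1−M0)/(6·3)=0, b=Δ0−h0·(2M0+M1)/6=1
seg 1: a=-1, c=M1/2=0, d=(M2−M1)/(6·1)=0, b=Δ1−h1·(2M1+M2)/6=1
t_q=9/4 → seg 0, τ=9/4; S=-4+1·τ+0·τ²+0·τ³=-7/4

  seg 0: a=-4 b=1 c=0 d=0
  seg 1: a=-1 b=1 c=0 d=0
S(9/4) = -7/4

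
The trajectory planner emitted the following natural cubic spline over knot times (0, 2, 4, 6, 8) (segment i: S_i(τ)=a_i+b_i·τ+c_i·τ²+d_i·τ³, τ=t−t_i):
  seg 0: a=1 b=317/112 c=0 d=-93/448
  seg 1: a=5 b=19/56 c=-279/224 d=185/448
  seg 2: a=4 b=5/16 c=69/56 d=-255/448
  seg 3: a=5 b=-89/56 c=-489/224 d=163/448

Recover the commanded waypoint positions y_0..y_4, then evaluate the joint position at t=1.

y_0=1 y_1=5 y_2=4 y_3=5 y_4=-4
S(1) = 1623/448

y_0 = S_0(0) = a_0 = 1
y_1 = S_1(0) = a_1 = 5
y_2 = S_2(0) = a_2 = 4
y_3 = S_3(0) = a_3 = 5
y_4 = S_3(2) = -4
t_q=1 is in segment 0 (τ=1); S_0(τ)=1623/448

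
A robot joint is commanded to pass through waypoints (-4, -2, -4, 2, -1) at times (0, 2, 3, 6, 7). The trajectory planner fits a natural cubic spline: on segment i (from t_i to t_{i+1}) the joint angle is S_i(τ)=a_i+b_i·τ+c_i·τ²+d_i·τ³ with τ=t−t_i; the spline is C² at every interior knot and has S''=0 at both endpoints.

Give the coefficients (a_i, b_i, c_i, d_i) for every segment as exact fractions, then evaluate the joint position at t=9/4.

  seg 0: a=-4 b=373/161 c=0 d=-53/161
  seg 1: a=-2 b=-263/161 c=-318/161 d=37/23
  seg 2: a=-4 b=-122/161 c=459/161 d=-311/483
  seg 3: a=2 b=-167/161 c=-474/161 d=158/161
S(9/4) = -1123/448

Δ: Δ0=1, Δ1=-2, Δ2=2, Δ3=-3
row 1: diag=6, rhs=-18; c'=1/6, d'=-3
row 2: denom=8−1·1/6=47/6; d'=(24−1·-3)/(47/6)=162/47
row 3: denom=8−3·18/47=322/47; d'=(-30−3·162/47)/(322/47)=-948/161
back: M3=-948/161
back: M2=162/47−18/47·-948/161=918/161
back: M1=-3−1/6·918/161=-636/161
M: M0=0, M1=-636/161, M2=918/161, M3=-948/161, M4=0
seg 0: a=-4, c=M0/2=0, d=(M1−M0)/(6·2)=-53/161, b=Δ0−h0·(2M0+M1)/6=373/161
seg 1: a=-2, c=M1/2=-318/161, d=(M2−M1)/(6·1)=37/23, b=Δ1−h1·(2M1+M2)/6=-263/161
seg 2: a=-4, c=M2/2=459/161, d=(M3−M2)/(6·3)=-311/483, b=Δ2−h2·(2M2+M3)/6=-122/161
seg 3: a=2, c=M3/2=-474/161, d=(M4−M3)/(6·1)=158/161, b=Δ3−h3·(2M3+M4)/6=-167/161
t_q=9/4 → seg 1, τ=1/4; S=-2+-263/161·τ+-318/161·τ²+37/23·τ³=-1123/448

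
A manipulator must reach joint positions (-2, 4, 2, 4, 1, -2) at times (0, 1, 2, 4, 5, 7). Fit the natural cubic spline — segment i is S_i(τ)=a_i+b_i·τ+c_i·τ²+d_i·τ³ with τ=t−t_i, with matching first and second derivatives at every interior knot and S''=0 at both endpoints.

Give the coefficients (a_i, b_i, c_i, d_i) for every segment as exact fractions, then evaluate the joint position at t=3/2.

Δ: Δ0=6, Δ1=-2, Δ2=1, Δ3=-3, Δ4=-3/2
row 1: diag=4, rhs=-48; c'=1/4, d'=-12
row 2: denom=6−1·1/4=23/4; d'=(18−1·-12)/(23/4)=120/23
row 3: denom=6−2·8/23=122/23; d'=(-24−2·120/23)/(122/23)=-396/61
row 4: denom=6−1·23/122=709/122; d'=(9−1·-396/61)/(709/122)=1890/709
back: M4=1890/709
back: M3=-396/61−23/122·1890/709=-4959/709
back: M2=120/23−8/23·-4959/709=5424/709
back: M1=-12−1/4·5424/709=-9864/709
M: M0=0, M1=-9864/709, M2=5424/709, M3=-4959/709, M4=1890/709, M5=0
seg 0: a=-2, c=M0/2=0, d=(M1−M0)/(6·1)=-1644/709, b=Δ0−h0·(2M0+M1)/6=5898/709
seg 1: a=4, c=M1/2=-4932/709, d=(M2−M1)/(6·1)=2548/709, b=Δ1−h1·(2M1+M2)/6=966/709
seg 2: a=2, c=M2/2=2712/709, d=(M3−M2)/(6·2)=-3461/2836, b=Δ2−h2·(2M2+M3)/6=-1254/709
seg 3: a=4, c=M3/2=-4959/1418, d=(M4−M3)/(6·1)=2283/1418, b=Δ3−h3·(2M3+M4)/6=-789/709
seg 4: a=1, c=M4/2=945/709, d=(M5−M4)/(6·2)=-315/1418, b=Δ4−h4·(2M4+M5)/6=-4647/1418
t_q=3/2 → seg 1, τ=1/2; S=4+966/709·τ+-4932/709·τ²+2548/709·τ³=4809/1418

  seg 0: a=-2 b=5898/709 c=0 d=-1644/709
  seg 1: a=4 b=966/709 c=-4932/709 d=2548/709
  seg 2: a=2 b=-1254/709 c=2712/709 d=-3461/2836
  seg 3: a=4 b=-789/709 c=-4959/1418 d=2283/1418
  seg 4: a=1 b=-4647/1418 c=945/709 d=-315/1418
S(3/2) = 4809/1418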